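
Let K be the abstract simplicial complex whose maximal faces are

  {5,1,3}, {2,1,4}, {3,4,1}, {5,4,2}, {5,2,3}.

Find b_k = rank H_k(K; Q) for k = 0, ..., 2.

b_0 = 1, b_1 = 1, b_2 = 0.

Order the vertices as 1 < 2 < 3 < 4 < 5. Listing each simplex with vertices in this order, K has dimension 2 with simplices:

  0-simplices (5): [1], [2], [3], [4], [5]
  1-simplices (10): [1,2], [1,3], [1,4], [1,5], [2,3], [2,4], [2,5], [3,4], [3,5], [4,5]
  2-simplices (5): [1,2,4], [1,3,4], [1,3,5], [2,3,5], [2,4,5]

giving chain groups C_0 ≅ Z^5, C_1 ≅ Z^10, C_2 ≅ Z^5.

The boundary map ∂_1: C_1 → C_0 maps an edge to its endpoints' difference, ∂[p,q] = q − p. For instance
  ∂[3,5] = [5] − [3].
As a 5×10 matrix over Z this has rank 4, with invariant factors (1,1,1,1).

The boundary map ∂_2: C_2 → C_1 sends each 2-simplex [p,q,r] to [q,r] − [p,r] + [p,q]. For instance
  ∂[1,3,4] = [3,4] − [1,4] + [1,3],
  ∂[2,4,5] = [4,5] − [2,5] + [2,4].
As a 10×5 matrix over Z this has rank 5, with invariant factors (1,1,1,1,1).

Computing H_k = (kernel of ∂_k) / (image of ∂_{k+1}):

  H_0: rank C_0 − rank ∂_1 = 5 − 4 = 1, and the invariant factors of ∂_1 are all 1, so H_0 = Z.
  H_1: rank ker ∂_1 − rank ∂_2 = (10 − 4) − 5 = 1, and the invariant factors of ∂_2 are all 1, so H_1 = Z.
  H_2: rank ker ∂_2 − rank ∂_3 = (5 − 5) − 0 = 0, and there is no ∂_3, so H_2 = 0.

As a check, the Euler characteristic is 5 − 10 + 5 = 0, which agrees with 1 − 1 + 0 = 0.
(K is a triangulation of the Möbius band.)

Hence the Betti numbers are b_0 = 1, b_1 = 1, b_2 = 0.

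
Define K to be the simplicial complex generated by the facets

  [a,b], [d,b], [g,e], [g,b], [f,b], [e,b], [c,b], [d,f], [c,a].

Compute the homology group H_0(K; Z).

H_0 ≅ Z.

Fix the vertex order a < b < c < d < e < f < g and write every simplex with vertices in increasing order. Then dim K = 1 and the simplices of K are:

  0-simplices (7): a, b, c, d, e, f, g
  1-simplices (9): ab, ac, bc, bd, be, bf, bg, df, eg

so the chain groups are C_0 ≅ Z^7, C_1 ≅ Z^9.

∂_1: C_1 → C_0 maps an edge to its endpoints' difference, ∂[p,q] = q − p.
This gives a 7×9 integer matrix of rank 6; reducing to Smith normal form yields diagonal entries (1,1,1,1,1,1).

Now H_k = ker ∂_k / im ∂_{k+1}, so:

  H_0: rank C_0 − rank ∂_1 = 7 − 6 = 1, and the invariant factors of ∂_1 are all 1, so H_0 ≅ Z.

(K is a triangulation of a wedge of 3 circles.)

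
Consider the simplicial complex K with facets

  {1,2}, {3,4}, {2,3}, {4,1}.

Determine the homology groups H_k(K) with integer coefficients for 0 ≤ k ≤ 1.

H_0 ≅ Z,  H_1 ≅ Z.

Order the vertices as 1 < 2 < 3 < 4. Listing each simplex with vertices in this order, K has dimension 1 with simplices:

  0-simplices (4): [1], [2], [3], [4]
  1-simplices (4): [1,2], [1,4], [2,3], [3,4]

giving chain groups C_0 ≅ Z^4, C_1 ≅ Z^4.

The boundary map ∂_1: C_1 → C_0 maps an edge to its endpoints' difference, ∂[p,q] = q − p.
The 4×4 boundary matrix has rank 3 and Smith normal form diag(1,1,1).

Computing H_k = (kernel of ∂_k) / (image of ∂_{k+1}):

  H_0: rank C_0 − rank ∂_1 = 4 − 3 = 1, and the invariant factors of ∂_1 are all 1, so H_0 = Z.
  H_1: rank ker ∂_1 − rank ∂_2 = (4 − 3) − 0 = 1, and there is no ∂_2, so H_1 = Z.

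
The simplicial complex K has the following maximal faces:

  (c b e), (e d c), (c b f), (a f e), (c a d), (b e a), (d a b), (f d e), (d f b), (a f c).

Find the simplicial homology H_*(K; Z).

We work with the vertex ordering a < b < c < d < e < f. The simplices of K, each written with vertices in increasing order, are:

  0-simplices (6): a, b, c, d, e, f
  1-simplices (15): ab, ac, ad, ae, af, bc, bd, be, bf, cd, ce, cf, de, df, ef
  2-simplices (10): abd, abe, acd, acf, aef, bce, bcf, bdf, cde, def

Hence C_0 ≅ Z^6, C_1 ≅ Z^15, C_2 ≅ Z^10.

∂_1: C_1 → C_0 maps an edge to its endpoints' difference, ∂[p,q] = q − p. For instance
  ∂bc = c − b.
This gives a 6×15 integer matrix of rank 5; reducing to Smith normal form yields diagonal entries (1,1,1,1,1).

Boundary ∂_2: C_2 → C_1 sends each 2-simplex [p,q,r] to [q,r] − [p,r] + [p,q]. For instance
  ∂bce = ce − be + bc,
  ∂acd = cd − ad + ac.
The resulting 15×10 matrix has rank 10, and its Smith normal form has invariant factors (1,1,1,1,1,1,1,1,1,2).

Computing H_k = (kernel of ∂_k) / (image of ∂_{k+1}):

  H_0: rank C_0 − rank ∂_1 = 6 − 5 = 1, and the invariant factors of ∂_1 are all 1, so H_0 = Z.
  H_1: rank ker ∂_1 − rank ∂_2 = (15 − 5) − 10 = 0, and ∂_2 has invariant factor 2 > 1, so H_1 = Z/2.
  H_2: rank ker ∂_2 − rank ∂_3 = (10 − 10) − 0 = 0, and there is no ∂_3, so H_2 = 0.

As a check, the Euler characteristic is 6 − 15 + 10 = 1, which agrees with 1 − 0 + 0 = 1.

H_0 = Z,  H_1 = Z/2,  H_2 = 0.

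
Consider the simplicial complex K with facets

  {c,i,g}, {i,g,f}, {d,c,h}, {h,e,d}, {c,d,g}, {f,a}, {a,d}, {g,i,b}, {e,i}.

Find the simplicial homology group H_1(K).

H_1 ≅ Z^2.

Fix the vertex order a < b < c < d < e < f < g < h < i and write every simplex with vertices in increasing order. Then dim K = 2 and the simplices of K are:

  0-simplices (9): a, b, c, d, e, f, g, h, i
  1-simplices (16): ad, af, bg, bi, cd, cg, ch, ci, de, dg, dh, eh, ei, fg, fi, gi
  2-simplices (6): bgi, cdg, cdh, cgi, deh, fgi

Hence C_0 ≅ Z^9, C_1 ≅ Z^16, C_2 ≅ Z^6.

Boundary ∂_1: C_1 → C_0 is given by ∂[p,q] = [q] − [p]. For instance
  ∂gi = i − g.
As a 9×16 matrix over Z this has rank 8, with invariant factors (1,1,1,1,1,1,1,1).

The boundary map ∂_2: C_2 → C_1 acts by ∂[p,q,r] = [q,r] − [p,r] + [p,q]. For instance
  ∂cdh = dh − ch + cd,
  ∂cgi = gi − ci + cg.
This gives a 16×6 integer matrix of rank 6; reducing to Smith normal form yields diagonal entries (1,1,1,1,1,1).

From H_k ≅ ker(∂_k) / im(∂_{k+1}) we obtain:

  H_1: rank ker ∂_1 − rank ∂_2 = (16 − 8) − 6 = 2, and the invariant factors of ∂_2 are all 1, so H_1 ≅ Z^2.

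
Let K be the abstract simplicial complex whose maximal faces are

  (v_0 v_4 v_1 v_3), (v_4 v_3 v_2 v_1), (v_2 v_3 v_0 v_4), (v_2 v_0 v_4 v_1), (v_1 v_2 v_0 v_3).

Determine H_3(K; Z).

H_3 ≅ Z.

Fix the vertex order v_0 < v_1 < v_2 < v_3 < v_4 and write every simplex with vertices in increasing order. Then dim K = 3 and the simplices of K are:

  0-simplices (5): [v_0], [v_1], [v_2], [v_3], [v_4]
  1-simplices (10): [v_0,v_1], [v_0,v_2], [v_0,v_3], [v_0,v_4], [v_1,v_2], [v_1,v_3], [v_1,v_4], [v_2,v_3], [v_2,v_4], [v_3,v_4]
  2-simplices (10): [v_0,v_1,v_2], [v_0,v_1,v_3], [v_0,v_1,v_4], [v_0,v_2,v_3], [v_0,v_2,v_4], [v_0,v_3,v_4], [v_1,v_2,v_3], [v_1,v_2,v_4], [v_1,v_3,v_4], [v_2,v_3,v_4]
  3-simplices (5): [v_0,v_1,v_2,v_3], [v_0,v_1,v_2,v_4], [v_0,v_1,v_3,v_4], [v_0,v_2,v_3,v_4], [v_1,v_2,v_3,v_4]

giving chain groups C_0 ≅ Z^5, C_1 ≅ Z^10, C_2 ≅ Z^10, C_3 ≅ Z^5.

Boundary ∂_1: C_1 → C_0 maps an edge to its endpoints' difference, ∂[p,q] = q − p.
As a 5×10 matrix over Z this has rank 4, with invariant factors (1,1,1,1).

The boundary map ∂_2: C_2 → C_1 acts by ∂[p,q,r] = [q,r] − [p,r] + [p,q]. For instance
  ∂[v_0,v_2,v_3] = [v_2,v_3] − [v_0,v_3] + [v_0,v_2],
  ∂[v_0,v_1,v_2] = [v_1,v_2] − [v_0,v_2] + [v_0,v_1].
The 10×10 boundary matrix has rank 6 and Smith normal form diag(1,1,1,1,1,1).

∂_3: C_3 → C_2 sends each 3-simplex σ to the alternating sum Σ_i (−1)^i (σ with its i-th vertex removed). For instance
  ∂[v_0,v_1,v_2,v_4] = [v_1,v_2,v_4] − [v_0,v_2,v_4] + [v_0,v_1,v_4] − [v_0,v_1,v_2],
  ∂[v_0,v_1,v_2,v_3] = [v_1,v_2,v_3] − [v_0,v_2,v_3] + [v_0,v_1,v_3] − [v_0,v_1,v_2].
As a 10×5 matrix over Z this has rank 4, with invariant factors (1,1,1,1).

Reading off H_k = ker ∂_k / im ∂_{k+1}:

  H_3: rank ker ∂_3 − rank ∂_4 = (5 − 4) − 0 = 1, and there is no ∂_4, so H_3 ≅ Z.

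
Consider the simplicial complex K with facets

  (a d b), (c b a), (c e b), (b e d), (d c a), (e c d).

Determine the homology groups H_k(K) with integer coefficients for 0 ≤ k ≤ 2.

H_0 = Z,  H_1 = 0,  H_2 = Z.

Order the vertices as a < b < c < d < e. Listing each simplex with vertices in this order, K has dimension 2 with simplices:

  0-simplices (5): a, b, c, d, e
  1-simplices (9): ab, ac, ad, bc, bd, be, cd, ce, de
  2-simplices (6): abc, abd, acd, bce, bde, cde

Hence C_0 ≅ Z^5, C_1 ≅ Z^9, C_2 ≅ Z^6.

The boundary map ∂_1: C_1 → C_0 is given by ∂[p,q] = [q] − [p]. For instance
  ∂cd = d − c.
The resulting 5×9 matrix has rank 4, and its Smith normal form has invariant factors (1,1,1,1).

∂_2: C_2 → C_1 acts by ∂[p,q,r] = [q,r] − [p,r] + [p,q]. For instance
  ∂abc = bc − ac + ab,
  ∂acd = cd − ad + ac.
The 9×6 boundary matrix has rank 5 and Smith normal form diag(1,1,1,1,1).

Now H_k = ker ∂_k / im ∂_{k+1}, so:

  H_0: rank C_0 − rank ∂_1 = 5 − 4 = 1, and the invariant factors of ∂_1 are all 1, so H_0 = Z.
  H_1: rank ker ∂_1 − rank ∂_2 = (9 − 4) − 5 = 0, and the invariant factors of ∂_2 are all 1, so H_1 = 0.
  H_2: rank ker ∂_2 − rank ∂_3 = (6 − 5) − 0 = 1, and there is no ∂_3, so H_2 = Z.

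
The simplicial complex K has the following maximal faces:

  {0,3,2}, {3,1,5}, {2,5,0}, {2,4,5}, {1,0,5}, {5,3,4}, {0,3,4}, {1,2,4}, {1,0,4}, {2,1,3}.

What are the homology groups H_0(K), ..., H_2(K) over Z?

Order the vertices as 0 < 1 < 2 < 3 < 4 < 5. Listing each simplex with vertices in this order, K has dimension 2 with simplices:

  0-simplices (6): [0], [1], [2], [3], [4], [5]
  1-simplices (15): [0,1], [0,2], [0,3], [0,4], [0,5], [1,2], [1,3], [1,4], [1,5], [2,3], [2,4], [2,5], [3,4], [3,5], [4,5]
  2-simplices (10): [0,1,4], [0,1,5], [0,2,3], [0,2,5], [0,3,4], [1,2,3], [1,2,4], [1,3,5], [2,4,5], [3,4,5]

giving chain groups C_0 ≅ Z^6, C_1 ≅ Z^15, C_2 ≅ Z^10.

Boundary ∂_1: C_1 → C_0 maps an edge to its endpoints' difference, ∂[p,q] = q − p. For instance
  ∂[2,5] = [5] − [2].
The resulting 6×15 matrix has rank 5, and its Smith normal form has invariant factors (1,1,1,1,1).

The boundary map ∂_2: C_2 → C_1 acts by ∂[p,q,r] = [q,r] − [p,r] + [p,q]. For instance
  ∂[1,3,5] = [3,5] − [1,5] + [1,3],
  ∂[0,2,5] = [2,5] − [0,5] + [0,2].
The resulting 15×10 matrix has rank 10, and its Smith normal form has invariant factors (1,1,1,1,1,1,1,1,1,2).

Now H_k = ker ∂_k / im ∂_{k+1}, so:

  H_0: rank C_0 − rank ∂_1 = 6 − 5 = 1, and the invariant factors of ∂_1 are all 1, so H_0 = Z.
  H_1: rank ker ∂_1 − rank ∂_2 = (15 − 5) − 10 = 0, and ∂_2 has invariant factor 2 > 1, so H_1 = Z/2.
  H_2: rank ker ∂_2 − rank ∂_3 = (10 − 10) − 0 = 0, and there is no ∂_3, so H_2 = 0.

H_0 = Z,  H_1 = Z/2,  H_2 = 0.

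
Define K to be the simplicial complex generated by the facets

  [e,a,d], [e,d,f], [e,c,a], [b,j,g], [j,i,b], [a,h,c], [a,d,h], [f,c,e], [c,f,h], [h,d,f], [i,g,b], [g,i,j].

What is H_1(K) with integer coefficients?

H_1 = 0.

Fix the vertex order a < b < c < d < e < f < g < h < i < j and write every simplex with vertices in increasing order. Then dim K = 2 and the simplices of K are:

  0-simplices (10): a, b, c, d, e, f, g, h, i, j
  1-simplices (18): ac, ad, ae, ah, bg, bi, bj, ce, cf, ch, de, df, dh, ef, fh, gi, gj, ij
  2-simplices (12): ace, ach, ade, adh, bgi, bgj, bij, cef, cfh, def, dfh, gij

giving chain groups C_0 ≅ Z^10, C_1 ≅ Z^18, C_2 ≅ Z^12.

The boundary map ∂_1: C_1 → C_0 maps an edge to its endpoints' difference, ∂[p,q] = q − p.
The 10×18 boundary matrix has rank 8 and Smith normal form diag(1,1,1,1,1,1,1,1).

Boundary ∂_2: C_2 → C_1 sends each 2-simplex [p,q,r] to [q,r] − [p,r] + [p,q]. For instance
  ∂def = ef − df + de,
  ∂gij = ij − gj + gi.
The 18×12 boundary matrix has rank 10 and Smith normal form diag(1,1,1,1,1,1,1,1,1,1).

Computing H_k = (kernel of ∂_k) / (image of ∂_{k+1}):

  H_1: rank ker ∂_1 − rank ∂_2 = (18 − 8) − 10 = 0, and the invariant factors of ∂_2 are all 1, so H_1 ≅ 0.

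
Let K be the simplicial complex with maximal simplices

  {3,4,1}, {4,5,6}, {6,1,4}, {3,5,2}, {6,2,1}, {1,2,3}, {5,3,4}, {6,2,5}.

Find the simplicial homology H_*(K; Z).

Take the total order 1 < 2 < 3 < 4 < 5 < 6 on the vertex set. Then K (dimension 2) consists of the simplices:

  0-simplices (6): [1], [2], [3], [4], [5], [6]
  1-simplices (12): [1,2], [1,3], [1,4], [1,6], [2,3], [2,5], [2,6], [3,4], [3,5], [4,5], [4,6], [5,6]
  2-simplices (8): [1,2,3], [1,2,6], [1,3,4], [1,4,6], [2,3,5], [2,5,6], [3,4,5], [4,5,6]

so the chain groups are C_0 ≅ Z^6, C_1 ≅ Z^12, C_2 ≅ Z^8.

∂_1: C_1 → C_0 maps an edge to its endpoints' difference, ∂[p,q] = q − p. For instance
  ∂[4,5] = [5] − [4].
This gives a 6×12 integer matrix of rank 5; reducing to Smith normal form yields diagonal entries (1,1,1,1,1).

∂_2: C_2 → C_1 maps a triangle to the signed sum of its edges. For instance
  ∂[2,5,6] = [5,6] − [2,6] + [2,5],
  ∂[3,4,5] = [4,5] − [3,5] + [3,4].
The 12×8 boundary matrix has rank 7 and Smith normal form diag(1,1,1,1,1,1,1).

Reading off H_k = ker ∂_k / im ∂_{k+1}:

  H_0: rank C_0 − rank ∂_1 = 6 − 5 = 1, and the invariant factors of ∂_1 are all 1, so H_0 ≅ Z.
  H_1: rank ker ∂_1 − rank ∂_2 = (12 − 5) − 7 = 0, and the invariant factors of ∂_2 are all 1, so H_1 ≅ 0.
  H_2: rank ker ∂_2 − rank ∂_3 = (8 − 7) − 0 = 1, and there is no ∂_3, so H_2 ≅ Z.

As a check, the Euler characteristic is 6 − 12 + 8 = 2, which agrees with 1 − 0 + 1 = 2.
(K is a triangulation of the 2-sphere S^2.)

H_0 ≅ Z,  H_1 = 0,  H_2 ≅ Z.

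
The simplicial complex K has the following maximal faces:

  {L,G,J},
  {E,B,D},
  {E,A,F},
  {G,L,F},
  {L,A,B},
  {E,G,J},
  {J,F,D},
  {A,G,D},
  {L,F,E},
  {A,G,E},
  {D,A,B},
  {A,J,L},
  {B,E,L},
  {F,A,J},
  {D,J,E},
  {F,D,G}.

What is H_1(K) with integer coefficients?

K has 8 vertices, 24 edges, 16 triangles.
rank ∂_1 = 7, rank ∂_2 = 15 ⇒ b_1 = 24 − 7 − 15 = 2; all invariant factors of ∂_2 are 1 so no torsion. So H_1 = Z^2.

H_1 = Z^2.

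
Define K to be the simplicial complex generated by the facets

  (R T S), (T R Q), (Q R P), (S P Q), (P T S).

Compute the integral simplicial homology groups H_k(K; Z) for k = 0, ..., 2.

We work with the vertex ordering P < Q < R < S < T. The simplices of K, each written with vertices in increasing order, are:

  0-simplices (5): P, Q, R, S, T
  1-simplices (10): PQ, PR, PS, PT, QR, QS, QT, RS, RT, ST
  2-simplices (5): PQR, PQS, PST, QRT, RST

Hence C_0 ≅ Z^5, C_1 ≅ Z^10, C_2 ≅ Z^5.

∂_1: C_1 → C_0 is given by ∂[p,q] = [q] − [p].
The 5×10 boundary matrix has rank 4 and Smith normal form diag(1,1,1,1).

Boundary ∂_2: C_2 → C_1 maps a triangle to the signed sum of its edges. For instance
  ∂PQR = QR − PR + PQ,
  ∂PST = ST − PT + PS.
The resulting 10×5 matrix has rank 5, and its Smith normal form has invariant factors (1,1,1,1,1).

Now H_k = ker ∂_k / im ∂_{k+1}, so:

  H_0: rank C_0 − rank ∂_1 = 5 − 4 = 1, and the invariant factors of ∂_1 are all 1, so H_0 = Z.
  H_1: rank ker ∂_1 − rank ∂_2 = (10 − 4) − 5 = 1, and the invariant factors of ∂_2 are all 1, so H_1 = Z.
  H_2: rank ker ∂_2 − rank ∂_3 = (5 − 5) − 0 = 0, and there is no ∂_3, so H_2 = 0.

H_0 = Z,  H_1 = Z,  H_2 = 0.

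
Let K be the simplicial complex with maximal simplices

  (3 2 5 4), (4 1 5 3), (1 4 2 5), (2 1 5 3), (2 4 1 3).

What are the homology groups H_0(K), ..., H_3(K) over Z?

H_0 = Z,  H_1 = 0,  H_2 = 0,  H_3 = Z.

Fix the vertex order 1 < 2 < 3 < 4 < 5 and write every simplex with vertices in increasing order. Then dim K = 3 and the simplices of K are:

  0-simplices (5): [1], [2], [3], [4], [5]
  1-simplices (10): [1,2], [1,3], [1,4], [1,5], [2,3], [2,4], [2,5], [3,4], [3,5], [4,5]
  2-simplices (10): [1,2,3], [1,2,4], [1,2,5], [1,3,4], [1,3,5], [1,4,5], [2,3,4], [2,3,5], [2,4,5], [3,4,5]
  3-simplices (5): [1,2,3,4], [1,2,3,5], [1,2,4,5], [1,3,4,5], [2,3,4,5]

giving chain groups C_0 ≅ Z^5, C_1 ≅ Z^10, C_2 ≅ Z^10, C_3 ≅ Z^5.

∂_1: C_1 → C_0 sends each edge [p,q] (with p < q) to q − p. For instance
  ∂[3,4] = [4] − [3].
The resulting 5×10 matrix has rank 4, and its Smith normal form has invariant factors (1,1,1,1).

∂_2: C_2 → C_1 acts by ∂[p,q,r] = [q,r] − [p,r] + [p,q]. For instance
  ∂[3,4,5] = [4,5] − [3,5] + [3,4],
  ∂[1,4,5] = [4,5] − [1,5] + [1,4].
As a 10×10 matrix over Z this has rank 6, with invariant factors (1,1,1,1,1,1).

∂_3: C_3 → C_2 sends each 3-simplex σ to the alternating sum Σ_i (−1)^i (σ with its i-th vertex removed). For instance
  ∂[2,3,4,5] = [3,4,5] − [2,4,5] + [2,3,5] − [2,3,4],
  ∂[1,2,3,5] = [2,3,5] − [1,3,5] + [1,2,5] − [1,2,3].
As a 10×5 matrix over Z this has rank 4, with invariant factors (1,1,1,1).

Computing H_k = (kernel of ∂_k) / (image of ∂_{k+1}):

  H_0: rank C_0 − rank ∂_1 = 5 − 4 = 1, and the invariant factors of ∂_1 are all 1, so H_0 = Z.
  H_1: rank ker ∂_1 − rank ∂_2 = (10 − 4) − 6 = 0, and the invariant factors of ∂_2 are all 1, so H_1 = 0.
  H_2: rank ker ∂_2 − rank ∂_3 = (10 − 6) − 4 = 0, and the invariant factors of ∂_3 are all 1, so H_2 = 0.
  H_3: rank ker ∂_3 − rank ∂_4 = (5 − 4) − 0 = 1, and there is no ∂_4, so H_3 = Z.

(K is a triangulation of the 3-sphere S^3.)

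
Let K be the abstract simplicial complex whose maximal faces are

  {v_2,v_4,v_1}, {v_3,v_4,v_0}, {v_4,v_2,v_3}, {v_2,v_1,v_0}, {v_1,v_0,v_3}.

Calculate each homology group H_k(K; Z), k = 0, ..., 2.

H_0 = Z,  H_1 = Z,  H_2 = 0.

We work with the vertex ordering v_0 < v_1 < v_2 < v_3 < v_4. The simplices of K, each written with vertices in increasing order, are:

  0-simplices (5): [v_0], [v_1], [v_2], [v_3], [v_4]
  1-simplices (10): [v_0,v_1], [v_0,v_2], [v_0,v_3], [v_0,v_4], [v_1,v_2], [v_1,v_3], [v_1,v_4], [v_2,v_3], [v_2,v_4], [v_3,v_4]
  2-simplices (5): [v_0,v_1,v_2], [v_0,v_1,v_3], [v_0,v_3,v_4], [v_1,v_2,v_4], [v_2,v_3,v_4]

so the chain groups are C_0 ≅ Z^5, C_1 ≅ Z^10, C_2 ≅ Z^5.

The boundary map ∂_1: C_1 → C_0 sends each edge [p,q] (with p < q) to q − p.
The resulting 5×10 matrix has rank 4, and its Smith normal form has invariant factors (1,1,1,1).

Boundary ∂_2: C_2 → C_1 acts by ∂[p,q,r] = [q,r] − [p,r] + [p,q]. For instance
  ∂[v_0,v_3,v_4] = [v_3,v_4] − [v_0,v_4] + [v_0,v_3],
  ∂[v_0,v_1,v_3] = [v_1,v_3] − [v_0,v_3] + [v_0,v_1].
The 10×5 boundary matrix has rank 5 and Smith normal form diag(1,1,1,1,1).

Computing H_k = (kernel of ∂_k) / (image of ∂_{k+1}):

  H_0: rank C_0 − rank ∂_1 = 5 − 4 = 1, and the invariant factors of ∂_1 are all 1, so H_0 ≅ Z.
  H_1: rank ker ∂_1 − rank ∂_2 = (10 − 4) − 5 = 1, and the invariant factors of ∂_2 are all 1, so H_1 ≅ Z.
  H_2: rank ker ∂_2 − rank ∂_3 = (5 − 5) − 0 = 0, and there is no ∂_3, so H_2 ≅ 0.

As a check, the Euler characteristic is 5 − 10 + 5 = 0, which agrees with 1 − 1 + 0 = 0.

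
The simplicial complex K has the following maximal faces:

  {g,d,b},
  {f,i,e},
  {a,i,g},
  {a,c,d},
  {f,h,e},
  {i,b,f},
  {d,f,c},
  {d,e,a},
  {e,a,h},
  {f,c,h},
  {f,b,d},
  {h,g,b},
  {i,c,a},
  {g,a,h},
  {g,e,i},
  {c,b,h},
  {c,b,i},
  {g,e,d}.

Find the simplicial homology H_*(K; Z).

H_0 = Z,  H_1 = Z ⊕ Z/2,  H_2 = 0.

Order the vertices as a < b < c < d < e < f < g < h < i. Listing each simplex with vertices in this order, K has dimension 2 with simplices:

  0-simplices (9): a, b, c, d, e, f, g, h, i
  1-simplices (27): ac, ad, ae, ag, ah, ai, bc, bd, bf, bg, bh, bi, cd, cf, ch, ci, de, df, dg, ef, eg, eh, ei, fh, fi, gh, gi
  2-simplices (18): acd, aci, ade, aeh, agh, agi, bch, bci, bdf, bdg, bfi, bgh, cdf, cfh, deg, efh, efi, egi

Hence C_0 ≅ Z^9, C_1 ≅ Z^27, C_2 ≅ Z^18.

∂_1: C_1 → C_0 maps an edge to its endpoints' difference, ∂[p,q] = q − p.
As a 9×27 matrix over Z this has rank 8, with invariant factors (1,1,1,1,1,1,1,1).

The boundary map ∂_2: C_2 → C_1 maps a triangle to the signed sum of its edges. For instance
  ∂cdf = df − cf + cd,
  ∂bch = ch − bh + bc.
The 27×18 boundary matrix has rank 18 and Smith normal form diag(1,1,1,1,1,1,1,1,1,1,1,1,1,1,1,1,1,2).

From H_k ≅ ker(∂_k) / im(∂_{k+1}) we obtain:

  H_0: rank C_0 − rank ∂_1 = 9 − 8 = 1, and the invariant factors of ∂_1 are all 1, so H_0 ≅ Z.
  H_1: rank ker ∂_1 − rank ∂_2 = (27 − 8) − 18 = 1, and ∂_2 has invariant factor 2 > 1, so H_1 ≅ Z ⊕ Z/2.
  H_2: rank ker ∂_2 − rank ∂_3 = (18 − 18) − 0 = 0, and there is no ∂_3, so H_2 ≅ 0.

(K is a triangulation of the Klein bottle.)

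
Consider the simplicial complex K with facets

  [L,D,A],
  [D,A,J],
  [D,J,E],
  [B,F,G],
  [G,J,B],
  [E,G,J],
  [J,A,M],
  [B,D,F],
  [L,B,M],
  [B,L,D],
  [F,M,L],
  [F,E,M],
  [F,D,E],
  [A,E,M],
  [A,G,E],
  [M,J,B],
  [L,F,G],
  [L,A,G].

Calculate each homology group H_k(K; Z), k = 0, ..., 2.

We work with the vertex ordering A < B < D < E < F < G < J < L < M. The simplices of K, each written with vertices in increasing order, are:

  0-simplices (9): A, B, D, E, F, G, J, L, M
  1-simplices (27): AD, AE, AG, AJ, AL, AM, BD, BF, BG, BJ, BL, BM, DE, DF, DJ, DL, EF, EG, EJ, EM, FG, FL, FM, GJ, GL, JM, LM
  2-simplices (18): ADJ, ADL, AEG, AEM, AGL, AJM, BDF, BDL, BFG, BGJ, BJM, BLM, DEF, DEJ, EFM, EGJ, FGL, FLM

Hence C_0 ≅ Z^9, C_1 ≅ Z^27, C_2 ≅ Z^18.

Boundary ∂_1: C_1 → C_0 maps an edge to its endpoints' difference, ∂[p,q] = q − p. For instance
  ∂FL = L − F.
The 9×27 boundary matrix has rank 8 and Smith normal form diag(1,1,1,1,1,1,1,1).

∂_2: C_2 → C_1 maps a triangle to the signed sum of its edges. For instance
  ∂BDF = DF − BF + BD,
  ∂DEJ = EJ − DJ + DE.
As a 27×18 matrix over Z this has rank 18, with invariant factors (1,1,1,1,1,1,1,1,1,1,1,1,1,1,1,1,1,2).

Computing H_k = (kernel of ∂_k) / (image of ∂_{k+1}):

  H_0: rank C_0 − rank ∂_1 = 9 − 8 = 1, and the invariant factors of ∂_1 are all 1, so H_0 ≅ Z.
  H_1: rank ker ∂_1 − rank ∂_2 = (27 − 8) − 18 = 1, and ∂_2 has invariant factor 2 > 1, so H_1 ≅ Z ⊕ Z/2.
  H_2: rank ker ∂_2 − rank ∂_3 = (18 − 18) − 0 = 0, and there is no ∂_3, so H_2 ≅ 0.

(K is a triangulation of the Klein bottle.)

H_0 = Z,  H_1 = Z ⊕ Z/2,  H_2 = 0.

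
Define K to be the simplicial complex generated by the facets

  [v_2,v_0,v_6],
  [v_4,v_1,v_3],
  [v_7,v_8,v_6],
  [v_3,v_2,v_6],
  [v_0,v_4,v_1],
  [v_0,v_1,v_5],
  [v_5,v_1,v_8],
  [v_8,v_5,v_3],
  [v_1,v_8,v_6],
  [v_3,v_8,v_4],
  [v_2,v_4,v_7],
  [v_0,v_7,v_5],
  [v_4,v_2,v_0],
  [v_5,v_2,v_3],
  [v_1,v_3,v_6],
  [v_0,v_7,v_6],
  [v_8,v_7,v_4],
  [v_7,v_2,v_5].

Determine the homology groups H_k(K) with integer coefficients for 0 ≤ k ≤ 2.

H_0 = Z,  H_1 = Z × Z/2,  H_2 = 0.

Take the total order v_0 < v_1 < v_2 < v_3 < v_4 < v_5 < v_6 < v_7 < v_8 on the vertex set. Then K (dimension 2) consists of the simplices:

  0-simplices (9): [v_0], [v_1], [v_2], [v_3], [v_4], [v_5], [v_6], [v_7], [v_8]
  1-simplices (27): (27 of them)
  2-simplices (18): (18 of them)

Hence C_0 ≅ Z^9, C_1 ≅ Z^27, C_2 ≅ Z^18.

∂_1: C_1 → C_0 sends each edge [p,q] (with p < q) to q − p.
The resulting 9×27 matrix has rank 8, and its Smith normal form has invariant factors (1,1,1,1,1,1,1,1).

Boundary ∂_2: C_2 → C_1 sends each 2-simplex [p,q,r] to [q,r] − [p,r] + [p,q]. For instance
  ∂[v_1,v_5,v_8] = [v_5,v_8] − [v_1,v_8] + [v_1,v_5],
  ∂[v_2,v_4,v_7] = [v_4,v_7] − [v_2,v_7] + [v_2,v_4].
The 27×18 boundary matrix has rank 18 and Smith normal form diag(1,1,1,1,1,1,1,1,1,1,1,1,1,1,1,1,1,2).

Reading off H_k = ker ∂_k / im ∂_{k+1}:

  H_0: rank C_0 − rank ∂_1 = 9 − 8 = 1, and the invariant factors of ∂_1 are all 1, so H_0 ≅ Z.
  H_1: rank ker ∂_1 − rank ∂_2 = (27 − 8) − 18 = 1, and ∂_2 has invariant factor 2 > 1, so H_1 ≅ Z × Z/2.
  H_2: rank ker ∂_2 − rank ∂_3 = (18 − 18) − 0 = 0, and there is no ∂_3, so H_2 ≅ 0.

(K is a triangulation of the Klein bottle.)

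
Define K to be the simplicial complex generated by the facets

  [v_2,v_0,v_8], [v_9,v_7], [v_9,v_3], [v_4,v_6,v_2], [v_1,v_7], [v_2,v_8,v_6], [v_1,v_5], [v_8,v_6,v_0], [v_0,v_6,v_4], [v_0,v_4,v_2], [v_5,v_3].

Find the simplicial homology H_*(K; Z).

Fix the vertex order v_0 < v_1 < v_2 < v_3 < v_4 < v_5 < v_6 < v_7 < v_8 < v_9 and write every simplex with vertices in increasing order. Then dim K = 2 and the simplices of K are:

  0-simplices (10): [v_0], [v_1], [v_2], [v_3], [v_4], [v_5], [v_6], [v_7], [v_8], [v_9]
  1-simplices (14): [v_0,v_2], [v_0,v_4], [v_0,v_6], [v_0,v_8], [v_1,v_5], [v_1,v_7], [v_2,v_4], [v_2,v_6], [v_2,v_8], [v_3,v_5], [v_3,v_9], [v_4,v_6], [v_6,v_8], [v_7,v_9]
  2-simplices (6): [v_0,v_2,v_4], [v_0,v_2,v_8], [v_0,v_4,v_6], [v_0,v_6,v_8], [v_2,v_4,v_6], [v_2,v_6,v_8]

Hence C_0 ≅ Z^10, C_1 ≅ Z^14, C_2 ≅ Z^6.

Boundary ∂_1: C_1 → C_0 is given by ∂[p,q] = [q] − [p]. For instance
  ∂[v_2,v_6] = [v_6] − [v_2].
As a 10×14 matrix over Z this has rank 8, with invariant factors (1,1,1,1,1,1,1,1).

Boundary ∂_2: C_2 → C_1 maps a triangle to the signed sum of its edges. For instance
  ∂[v_0,v_6,v_8] = [v_6,v_8] − [v_0,v_8] + [v_0,v_6],
  ∂[v_2,v_6,v_8] = [v_6,v_8] − [v_2,v_8] + [v_2,v_6].
As a 14×6 matrix over Z this has rank 5, with invariant factors (1,1,1,1,1).

Reading off H_k = ker ∂_k / im ∂_{k+1}:

  H_0: rank C_0 − rank ∂_1 = 10 − 8 = 2, and the invariant factors of ∂_1 are all 1, so H_0 ≅ Z^2.
  H_1: rank ker ∂_1 − rank ∂_2 = (14 − 8) − 5 = 1, and the invariant factors of ∂_2 are all 1, so H_1 ≅ Z.
  H_2: rank ker ∂_2 − rank ∂_3 = (6 − 5) − 0 = 1, and there is no ∂_3, so H_2 ≅ Z.

As a check, the Euler characteristic is 10 − 14 + 6 = 2, which agrees with 2 − 1 + 1 = 2.
(K is a triangulation of the disjoint union of the circle S^1 and the 2-sphere S^2.)

H_0 = Z^2,  H_1 = Z,  H_2 = Z.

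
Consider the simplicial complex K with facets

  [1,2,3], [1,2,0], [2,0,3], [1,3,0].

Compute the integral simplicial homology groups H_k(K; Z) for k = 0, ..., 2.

Fix the vertex order 0 < 1 < 2 < 3 and write every simplex with vertices in increasing order. Then dim K = 2 and the simplices of K are:

  0-simplices (4): [0], [1], [2], [3]
  1-simplices (6): [0,1], [0,2], [0,3], [1,2], [1,3], [2,3]
  2-simplices (4): [0,1,2], [0,1,3], [0,2,3], [1,2,3]

so the chain groups are C_0 ≅ Z^4, C_1 ≅ Z^6, C_2 ≅ Z^4.

∂_1: C_1 → C_0 sends each edge [p,q] (with p < q) to q − p.
The resulting 4×6 matrix has rank 3, and its Smith normal form has invariant factors (1,1,1).

∂_2: C_2 → C_1 acts by ∂[p,q,r] = [q,r] − [p,r] + [p,q]. For instance
  ∂[0,1,3] = [1,3] − [0,3] + [0,1],
  ∂[0,1,2] = [1,2] − [0,2] + [0,1].
As a 6×4 matrix over Z this has rank 3, with invariant factors (1,1,1).

Computing H_k = (kernel of ∂_k) / (image of ∂_{k+1}):

  H_0: rank C_0 − rank ∂_1 = 4 − 3 = 1, and the invariant factors of ∂_1 are all 1, so H_0 ≅ Z.
  H_1: rank ker ∂_1 − rank ∂_2 = (6 − 3) − 3 = 0, and the invariant factors of ∂_2 are all 1, so H_1 ≅ 0.
  H_2: rank ker ∂_2 − rank ∂_3 = (4 − 3) − 0 = 1, and there is no ∂_3, so H_2 ≅ Z.

(K is a triangulation of the 2-sphere S^2.)

H_0 = Z,  H_1 = 0,  H_2 = Z.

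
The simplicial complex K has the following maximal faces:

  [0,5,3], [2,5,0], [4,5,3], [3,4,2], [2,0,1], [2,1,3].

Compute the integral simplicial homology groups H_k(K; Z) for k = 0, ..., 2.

H_0 ≅ Z,  H_1 ≅ Z,  H_2 = 0.

We work with the vertex ordering 0 < 1 < 2 < 3 < 4 < 5. The simplices of K, each written with vertices in increasing order, are:

  0-simplices (6): [0], [1], [2], [3], [4], [5]
  1-simplices (12): [0,1], [0,2], [0,3], [0,5], [1,2], [1,3], [2,3], [2,4], [2,5], [3,4], [3,5], [4,5]
  2-simplices (6): [0,1,2], [0,2,5], [0,3,5], [1,2,3], [2,3,4], [3,4,5]

so the chain groups are C_0 ≅ Z^6, C_1 ≅ Z^12, C_2 ≅ Z^6.

The boundary map ∂_1: C_1 → C_0 sends each edge [p,q] (with p < q) to q − p. For instance
  ∂[1,3] = [3] − [1].
As a 6×12 matrix over Z this has rank 5, with invariant factors (1,1,1,1,1).

∂_2: C_2 → C_1 acts by ∂[p,q,r] = [q,r] − [p,r] + [p,q]. For instance
  ∂[3,4,5] = [4,5] − [3,5] + [3,4],
  ∂[0,1,2] = [1,2] − [0,2] + [0,1].
As a 12×6 matrix over Z this has rank 6, with invariant factors (1,1,1,1,1,1).

Now H_k = ker ∂_k / im ∂_{k+1}, so:

  H_0: rank C_0 − rank ∂_1 = 6 − 5 = 1, and the invariant factors of ∂_1 are all 1, so H_0 ≅ Z.
  H_1: rank ker ∂_1 − rank ∂_2 = (12 − 5) − 6 = 1, and the invariant factors of ∂_2 are all 1, so H_1 ≅ Z.
  H_2: rank ker ∂_2 − rank ∂_3 = (6 − 6) − 0 = 0, and there is no ∂_3, so H_2 ≅ 0.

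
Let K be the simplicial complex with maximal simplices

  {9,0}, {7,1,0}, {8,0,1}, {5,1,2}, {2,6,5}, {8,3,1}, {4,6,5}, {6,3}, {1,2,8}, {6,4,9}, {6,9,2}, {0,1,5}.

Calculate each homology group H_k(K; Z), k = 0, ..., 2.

H_0 = Z,  H_1 = Z^2,  H_2 = 0.

Take the total order 0 < 1 < 2 < 3 < 4 < 5 < 6 < 7 < 8 < 9 on the vertex set. Then K (dimension 2) consists of the simplices:

  0-simplices (10): [0], [1], [2], [3], [4], [5], [6], [7], [8], [9]
  1-simplices (21): [0,1], [0,5], [0,7], [0,8], [0,9], [1,2], [1,3], [1,5], [1,7], [1,8], [2,5], [2,6], [2,8], [2,9], [3,6], [3,8], [4,5], [4,6], [4,9], [5,6], [6,9]
  2-simplices (10): [0,1,5], [0,1,7], [0,1,8], [1,2,5], [1,2,8], [1,3,8], [2,5,6], [2,6,9], [4,5,6], [4,6,9]

giving chain groups C_0 ≅ Z^10, C_1 ≅ Z^21, C_2 ≅ Z^10.

The boundary map ∂_1: C_1 → C_0 sends each edge [p,q] (with p < q) to q − p. For instance
  ∂[6,9] = [9] − [6].
The 10×21 boundary matrix has rank 9 and Smith normal form diag(1,1,1,1,1,1,1,1,1).

The boundary map ∂_2: C_2 → C_1 sends each 2-simplex [p,q,r] to [q,r] − [p,r] + [p,q]. For instance
  ∂[0,1,5] = [1,5] − [0,5] + [0,1],
  ∂[0,1,8] = [1,8] − [0,8] + [0,1].
As a 21×10 matrix over Z this has rank 10, with invariant factors (1,1,1,1,1,1,1,1,1,1).

Reading off H_k = ker ∂_k / im ∂_{k+1}:

  H_0: rank C_0 − rank ∂_1 = 10 − 9 = 1, and the invariant factors of ∂_1 are all 1, so H_0 = Z.
  H_1: rank ker ∂_1 − rank ∂_2 = (21 − 9) − 10 = 2, and the invariant factors of ∂_2 are all 1, so H_1 = Z^2.
  H_2: rank ker ∂_2 − rank ∂_3 = (10 − 10) − 0 = 0, and there is no ∂_3, so H_2 = 0.

As a check, the Euler characteristic is 10 − 21 + 10 = -1, which agrees with 1 − 2 + 0 = -1.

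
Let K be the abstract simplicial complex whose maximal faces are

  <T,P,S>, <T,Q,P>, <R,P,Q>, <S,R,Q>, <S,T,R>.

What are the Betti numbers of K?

b_0 = 1, b_1 = 1, b_2 = 0.

Take the total order P < Q < R < S < T on the vertex set. Then K (dimension 2) consists of the simplices:

  0-simplices (5): P, Q, R, S, T
  1-simplices (10): PQ, PR, PS, PT, QR, QS, QT, RS, RT, ST
  2-simplices (5): PQR, PQT, PST, QRS, RST

so the chain groups are C_0 ≅ Z^5, C_1 ≅ Z^10, C_2 ≅ Z^5.

The boundary map ∂_1: C_1 → C_0 is given by ∂[p,q] = [q] − [p].
The resulting 5×10 matrix has rank 4, and its Smith normal form has invariant factors (1,1,1,1).

∂_2: C_2 → C_1 maps a triangle to the signed sum of its edges. For instance
  ∂PQT = QT − PT + PQ,
  ∂QRS = RS − QS + QR.
As a 10×5 matrix over Z this has rank 5, with invariant factors (1,1,1,1,1).

Reading off H_k = ker ∂_k / im ∂_{k+1}:

  H_0: rank C_0 − rank ∂_1 = 5 − 4 = 1, and the invariant factors of ∂_1 are all 1, so H_0 = Z.
  H_1: rank ker ∂_1 − rank ∂_2 = (10 − 4) − 5 = 1, and the invariant factors of ∂_2 are all 1, so H_1 = Z.
  H_2: rank ker ∂_2 − rank ∂_3 = (5 − 5) − 0 = 0, and there is no ∂_3, so H_2 = 0.

Hence the Betti numbers are b_0 = 1, b_1 = 1, b_2 = 0.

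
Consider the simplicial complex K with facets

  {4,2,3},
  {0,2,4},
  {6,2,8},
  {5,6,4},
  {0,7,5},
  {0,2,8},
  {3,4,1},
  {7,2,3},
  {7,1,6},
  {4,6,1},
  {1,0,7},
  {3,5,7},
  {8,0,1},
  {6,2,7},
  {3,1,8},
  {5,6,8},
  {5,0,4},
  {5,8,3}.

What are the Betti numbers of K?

K has 9 vertices, 27 edges, 18 triangles.
rank ∂_0 = 0, rank ∂_1 = 8 ⇒ b_0 = 9 − 0 − 8 = 1; all invariant factors of ∂_1 are 1 so no torsion. So H_0 ≅ Z.
rank ∂_1 = 8, rank ∂_2 = 17 ⇒ b_1 = 27 − 8 − 17 = 2; all invariant factors of ∂_2 are 1 so no torsion. So H_1 ≅ Z^2.
rank ∂_2 = 17, rank ∂_3 = 0 ⇒ b_2 = 18 − 17 − 0 = 1. So H_2 ≅ Z.

b_0 = 1, b_1 = 2, b_2 = 1.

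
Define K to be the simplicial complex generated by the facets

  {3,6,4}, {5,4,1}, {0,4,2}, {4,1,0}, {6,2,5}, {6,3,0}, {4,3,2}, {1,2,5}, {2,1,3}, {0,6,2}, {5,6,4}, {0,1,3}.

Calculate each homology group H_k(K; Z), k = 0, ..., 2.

H_0 ≅ Z,  H_1 ≅ Z/2Z,  H_2 = 0.

Order the vertices as 0 < 1 < 2 < 3 < 4 < 5 < 6. Listing each simplex with vertices in this order, K has dimension 2 with simplices:

  0-simplices (7): [0], [1], [2], [3], [4], [5], [6]
  1-simplices (18): [0,1], [0,2], [0,3], [0,4], [0,6], [1,2], [1,3], [1,4], [1,5], [2,3], [2,4], [2,5], [2,6], [3,4], [3,6], [4,5], [4,6], [5,6]
  2-simplices (12): [0,1,3], [0,1,4], [0,2,4], [0,2,6], [0,3,6], [1,2,3], [1,2,5], [1,4,5], [2,3,4], [2,5,6], [3,4,6], [4,5,6]

giving chain groups C_0 ≅ Z^7, C_1 ≅ Z^18, C_2 ≅ Z^12.

The boundary map ∂_1: C_1 → C_0 sends each edge [p,q] (with p < q) to q − p.
This gives a 7×18 integer matrix of rank 6; reducing to Smith normal form yields diagonal entries (1,1,1,1,1,1).

Boundary ∂_2: C_2 → C_1 sends each 2-simplex [p,q,r] to [q,r] − [p,r] + [p,q]. For instance
  ∂[1,4,5] = [4,5] − [1,5] + [1,4],
  ∂[1,2,5] = [2,5] − [1,5] + [1,2].
The 18×12 boundary matrix has rank 12 and Smith normal form diag(1,1,1,1,1,1,1,1,1,1,1,2).

Reading off H_k = ker ∂_k / im ∂_{k+1}:

  H_0: rank C_0 − rank ∂_1 = 7 − 6 = 1, and the invariant factors of ∂_1 are all 1, so H_0 ≅ Z.
  H_1: rank ker ∂_1 − rank ∂_2 = (18 − 6) − 12 = 0, and ∂_2 has invariant factor 2 > 1, so H_1 ≅ Z/2Z.
  H_2: rank ker ∂_2 − rank ∂_3 = (12 − 12) − 0 = 0, and there is no ∂_3, so H_2 ≅ 0.

(K is a triangulation of the real projective plane RP^2.)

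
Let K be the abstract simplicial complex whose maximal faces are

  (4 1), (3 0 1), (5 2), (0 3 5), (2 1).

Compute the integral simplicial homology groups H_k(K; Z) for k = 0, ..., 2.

H_0 = Z,  H_1 = Z,  H_2 = 0.

We work with the vertex ordering 0 < 1 < 2 < 3 < 4 < 5. The simplices of K, each written with vertices in increasing order, are:

  0-simplices (6): [0], [1], [2], [3], [4], [5]
  1-simplices (8): [0,1], [0,3], [0,5], [1,2], [1,3], [1,4], [2,5], [3,5]
  2-simplices (2): [0,1,3], [0,3,5]

so the chain groups are C_0 ≅ Z^6, C_1 ≅ Z^8, C_2 ≅ Z^2.

∂_1: C_1 → C_0 maps an edge to its endpoints' difference, ∂[p,q] = q − p.
This gives a 6×8 integer matrix of rank 5; reducing to Smith normal form yields diagonal entries (1,1,1,1,1).

Boundary ∂_2: C_2 → C_1 sends each 2-simplex [p,q,r] to [q,r] − [p,r] + [p,q]. For instance
  ∂[0,3,5] = [3,5] − [0,5] + [0,3],
  ∂[0,1,3] = [1,3] − [0,3] + [0,1].
This gives a 8×2 integer matrix of rank 2; reducing to Smith normal form yields diagonal entries (1,1).

Computing H_k = (kernel of ∂_k) / (image of ∂_{k+1}):

  H_0: rank C_0 − rank ∂_1 = 6 − 5 = 1, and the invariant factors of ∂_1 are all 1, so H_0 ≅ Z.
  H_1: rank ker ∂_1 − rank ∂_2 = (8 − 5) − 2 = 1, and the invariant factors of ∂_2 are all 1, so H_1 ≅ Z.
  H_2: rank ker ∂_2 − rank ∂_3 = (2 − 2) − 0 = 0, and there is no ∂_3, so H_2 ≅ 0.

As a check, the Euler characteristic is 6 − 8 + 2 = 0, which agrees with 1 − 1 + 0 = 0.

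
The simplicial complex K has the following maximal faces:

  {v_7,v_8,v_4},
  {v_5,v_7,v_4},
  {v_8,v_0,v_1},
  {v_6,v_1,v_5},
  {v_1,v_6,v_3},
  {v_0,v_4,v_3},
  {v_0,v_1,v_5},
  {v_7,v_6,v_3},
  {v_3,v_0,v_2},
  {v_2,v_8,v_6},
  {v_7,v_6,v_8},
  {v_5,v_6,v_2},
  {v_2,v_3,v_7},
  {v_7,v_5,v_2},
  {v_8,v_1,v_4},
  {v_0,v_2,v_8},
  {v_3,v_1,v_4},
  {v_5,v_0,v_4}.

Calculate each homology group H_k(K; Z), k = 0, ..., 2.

H_0 ≅ Z,  H_1 ≅ Z ⊕ Z/2,  H_2 = 0.

We work with the vertex ordering v_0 < v_1 < v_2 < v_3 < v_4 < v_5 < v_6 < v_7 < v_8. The simplices of K, each written with vertices in increasing order, are:

  0-simplices (9): [v_0], [v_1], [v_2], [v_3], [v_4], [v_5], [v_6], [v_7], [v_8]
  1-simplices (27): (27 of them)
  2-simplices (18): (18 of them)

giving chain groups C_0 ≅ Z^9, C_1 ≅ Z^27, C_2 ≅ Z^18.

The boundary map ∂_1: C_1 → C_0 is given by ∂[p,q] = [q] − [p]. For instance
  ∂[v_2,v_7] = [v_7] − [v_2].
This gives a 9×27 integer matrix of rank 8; reducing to Smith normal form yields diagonal entries (1,1,1,1,1,1,1,1).

The boundary map ∂_2: C_2 → C_1 maps a triangle to the signed sum of its edges. For instance
  ∂[v_1,v_3,v_4] = [v_3,v_4] − [v_1,v_4] + [v_1,v_3],
  ∂[v_2,v_5,v_7] = [v_5,v_7] − [v_2,v_7] + [v_2,v_5].
The 27×18 boundary matrix has rank 18 and Smith normal form diag(1,1,1,1,1,1,1,1,1,1,1,1,1,1,1,1,1,2).

Reading off H_k = ker ∂_k / im ∂_{k+1}:

  H_0: rank C_0 − rank ∂_1 = 9 − 8 = 1, and the invariant factors of ∂_1 are all 1, so H_0 ≅ Z.
  H_1: rank ker ∂_1 − rank ∂_2 = (27 − 8) − 18 = 1, and ∂_2 has invariant factor 2 > 1, so H_1 ≅ Z ⊕ Z/2.
  H_2: rank ker ∂_2 − rank ∂_3 = (18 − 18) − 0 = 0, and there is no ∂_3, so H_2 ≅ 0.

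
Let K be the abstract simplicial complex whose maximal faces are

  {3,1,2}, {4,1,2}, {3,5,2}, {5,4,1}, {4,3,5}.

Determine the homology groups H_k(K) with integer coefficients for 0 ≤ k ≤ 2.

H_0 = Z,  H_1 = Z,  H_2 = 0.

Fix the vertex order 1 < 2 < 3 < 4 < 5 and write every simplex with vertices in increasing order. Then dim K = 2 and the simplices of K are:

  0-simplices (5): [1], [2], [3], [4], [5]
  1-simplices (10): [1,2], [1,3], [1,4], [1,5], [2,3], [2,4], [2,5], [3,4], [3,5], [4,5]
  2-simplices (5): [1,2,3], [1,2,4], [1,4,5], [2,3,5], [3,4,5]

Hence C_0 ≅ Z^5, C_1 ≅ Z^10, C_2 ≅ Z^5.

The boundary map ∂_1: C_1 → C_0 maps an edge to its endpoints' difference, ∂[p,q] = q − p.
As a 5×10 matrix over Z this has rank 4, with invariant factors (1,1,1,1).

Boundary ∂_2: C_2 → C_1 sends each 2-simplex [p,q,r] to [q,r] − [p,r] + [p,q]. For instance
  ∂[3,4,5] = [4,5] − [3,5] + [3,4],
  ∂[1,2,4] = [2,4] − [1,4] + [1,2].
The 10×5 boundary matrix has rank 5 and Smith normal form diag(1,1,1,1,1).

Computing H_k = (kernel of ∂_k) / (image of ∂_{k+1}):

  H_0: rank C_0 − rank ∂_1 = 5 − 4 = 1, and the invariant factors of ∂_1 are all 1, so H_0 ≅ Z.
  H_1: rank ker ∂_1 − rank ∂_2 = (10 − 4) − 5 = 1, and the invariant factors of ∂_2 are all 1, so H_1 ≅ Z.
  H_2: rank ker ∂_2 − rank ∂_3 = (5 − 5) − 0 = 0, and there is no ∂_3, so H_2 ≅ 0.

As a check, the Euler characteristic is 5 − 10 + 5 = 0, which agrees with 1 − 1 + 0 = 0.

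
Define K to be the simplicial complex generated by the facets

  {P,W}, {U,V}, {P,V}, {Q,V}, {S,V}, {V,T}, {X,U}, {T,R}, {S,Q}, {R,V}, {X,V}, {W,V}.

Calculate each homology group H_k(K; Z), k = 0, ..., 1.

H_0 ≅ Z,  H_1 ≅ Z^4.

Fix the vertex order P < Q < R < S < T < U < V < W < X and write every simplex with vertices in increasing order. Then dim K = 1 and the simplices of K are:

  0-simplices (9): P, Q, R, S, T, U, V, W, X
  1-simplices (12): PV, PW, QS, QV, RT, RV, SV, TV, UV, UX, VW, VX

Hence C_0 ≅ Z^9, C_1 ≅ Z^12.

The boundary map ∂_1: C_1 → C_0 maps an edge to its endpoints' difference, ∂[p,q] = q − p.
The 9×12 boundary matrix has rank 8 and Smith normal form diag(1,1,1,1,1,1,1,1).

Reading off H_k = ker ∂_k / im ∂_{k+1}:

  H_0: rank C_0 − rank ∂_1 = 9 − 8 = 1, and the invariant factors of ∂_1 are all 1, so H_0 = Z.
  H_1: rank ker ∂_1 − rank ∂_2 = (12 − 8) − 0 = 4, and there is no ∂_2, so H_1 = Z^4.

As a check, the Euler characteristic is 9 − 12 = -3, which agrees with 1 − 4 = -3.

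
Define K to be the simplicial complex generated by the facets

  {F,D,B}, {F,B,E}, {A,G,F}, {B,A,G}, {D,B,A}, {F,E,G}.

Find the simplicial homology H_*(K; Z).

Take the total order A < B < D < E < F < G on the vertex set. Then K (dimension 2) consists of the simplices:

  0-simplices (6): A, B, D, E, F, G
  1-simplices (12): AB, AD, AF, AG, BD, BE, BF, BG, DF, EF, EG, FG
  2-simplices (6): ABD, ABG, AFG, BDF, BEF, EFG

giving chain groups C_0 ≅ Z^6, C_1 ≅ Z^12, C_2 ≅ Z^6.

∂_1: C_1 → C_0 sends each edge [p,q] (with p < q) to q − p. For instance
  ∂DF = F − D.
The 6×12 boundary matrix has rank 5 and Smith normal form diag(1,1,1,1,1).

∂_2: C_2 → C_1 maps a triangle to the signed sum of its edges. For instance
  ∂AFG = FG − AG + AF,
  ∂ABG = BG − AG + AB.
The resulting 12×6 matrix has rank 6, and its Smith normal form has invariant factors (1,1,1,1,1,1).

From H_k ≅ ker(∂_k) / im(∂_{k+1}) we obtain:

  H_0: rank C_0 − rank ∂_1 = 6 − 5 = 1, and the invariant factors of ∂_1 are all 1, so H_0 = Z.
  H_1: rank ker ∂_1 − rank ∂_2 = (12 − 5) − 6 = 1, and the invariant factors of ∂_2 are all 1, so H_1 = Z.
  H_2: rank ker ∂_2 − rank ∂_3 = (6 − 6) − 0 = 0, and there is no ∂_3, so H_2 = 0.

H_0 ≅ Z,  H_1 ≅ Z,  H_2 = 0.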